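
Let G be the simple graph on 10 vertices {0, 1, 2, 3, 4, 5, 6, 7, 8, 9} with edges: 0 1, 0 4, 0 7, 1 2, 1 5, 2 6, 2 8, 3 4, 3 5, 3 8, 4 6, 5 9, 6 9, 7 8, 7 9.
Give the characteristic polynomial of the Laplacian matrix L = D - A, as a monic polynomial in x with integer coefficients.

Each diagonal entry of L is the vertex degree and each off-diagonal entry is -1 where an edge is present, 0 otherwise; in the order [0, 1, 2, 3, 4, 5, 6, 7, 8, 9] the diagonal is [3, 3, 3, 3, 3, 3, 3, 3, 3, 3]. The eigenvalues of L are [0, 2, 2, 2, 2, 2, 5, 5, 5, 5]; the characteristic polynomial is the product of (x - lambda_i), which multiplies out to x^10 - 30x^9 + 390x^8 - 2880x^7 + 13305x^6 - 39882x^5 + 77640x^4 - 94800x^3 + 66000x^2 - 20000x. The constant term is 0 because L is singular (the all-ones vector lies in its kernel).

x^10 - 30x^9 + 390x^8 - 2880x^7 + 13305x^6 - 39882x^5 + 77640x^4 - 94800x^3 + 66000x^2 - 20000x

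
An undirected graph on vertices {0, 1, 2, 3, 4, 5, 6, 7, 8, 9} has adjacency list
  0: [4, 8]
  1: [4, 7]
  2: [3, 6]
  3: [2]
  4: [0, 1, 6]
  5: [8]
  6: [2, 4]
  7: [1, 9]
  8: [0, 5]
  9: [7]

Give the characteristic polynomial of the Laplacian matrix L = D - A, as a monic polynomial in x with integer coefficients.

With the vertex order [0, 1, 2, 3, 4, 5, 6, 7, 8, 9], the degrees are [2, 2, 2, 1, 3, 1, 2, 2, 2, 1], giving D = diag(2, 2, 2, 1, 3, 1, 2, 2, 2, 1) and L = D - A. L has integer entries, so p(x) = det(xI - L) has integer coefficients. Expanding the determinant yields x^10 - 18x^9 + 135x^8 - 548x^7 + 1308x^6 - 1866x^5 + 1545x^4 - 684x^3 + 138x^2 - 10x. The coefficient of x^9 equals -trace(L) = -18, matching the sum of degrees.

x^10 - 18x^9 + 135x^8 - 548x^7 + 1308x^6 - 1866x^5 + 1545x^4 - 684x^3 + 138x^2 - 10x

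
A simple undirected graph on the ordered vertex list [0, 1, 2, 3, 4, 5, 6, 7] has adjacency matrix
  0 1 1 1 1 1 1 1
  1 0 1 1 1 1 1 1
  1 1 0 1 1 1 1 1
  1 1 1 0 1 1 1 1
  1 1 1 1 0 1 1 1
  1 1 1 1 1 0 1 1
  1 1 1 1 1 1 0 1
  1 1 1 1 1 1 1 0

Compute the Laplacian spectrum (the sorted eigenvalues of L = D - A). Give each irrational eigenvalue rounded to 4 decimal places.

[0, 8, 8, 8, 8, 8, 8, 8]

Reading degrees in the order [0, 1, 2, 3, 4, 5, 6, 7] gives [7, 7, 7, 7, 7, 7, 7, 7]; set D = diag(7, 7, 7, 7, 7, 7, 7, 7) and form L = D - A. Diagonalising L (or applying a numerical eigensolver to the 8x8 matrix) gives the spectrum above. The single zero eigenvalue shows the graph is connected. The largest eigenvalue, 8, is at most the vertex count 8. By the matrix-tree theorem the graph has (1/8) * product of the nonzero eigenvalues = 262144 spanning trees.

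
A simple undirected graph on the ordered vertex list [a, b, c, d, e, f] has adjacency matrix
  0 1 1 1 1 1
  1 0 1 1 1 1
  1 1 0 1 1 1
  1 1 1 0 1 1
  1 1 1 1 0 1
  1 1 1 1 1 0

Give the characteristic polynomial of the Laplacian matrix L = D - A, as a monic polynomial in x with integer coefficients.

Reading degrees in the order [a, b, c, d, e, f] gives [5, 5, 5, 5, 5, 5]; set D = diag(5, 5, 5, 5, 5, 5) and form L = D - A. Computing det(xI - L) by cofactor expansion (or equivalently via sum-over-permutations) gives x^6 - 30x^5 + 360x^4 - 2160x^3 + 6480x^2 - 7776x. The constant term is 0 because L is singular (the all-ones vector lies in its kernel). The eigenvalues sum to 30, which equals trace(L) = 2|E|.

x^6 - 30x^5 + 360x^4 - 2160x^3 + 6480x^2 - 7776x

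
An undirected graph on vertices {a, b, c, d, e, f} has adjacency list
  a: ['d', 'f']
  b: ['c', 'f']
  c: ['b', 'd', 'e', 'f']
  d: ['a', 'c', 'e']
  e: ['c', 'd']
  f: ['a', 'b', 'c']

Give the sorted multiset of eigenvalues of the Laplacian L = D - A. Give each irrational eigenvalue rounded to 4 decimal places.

With the vertex order [a, b, c, d, e, f], the degrees are [2, 2, 4, 3, 2, 3], giving D = diag(2, 2, 4, 3, 2, 3) and L = D - A. L is symmetric positive semidefinite, so every eigenvalue is real and nonnegative. The single zero eigenvalue shows the graph is connected.

[0, 1.3820, 1.6972, 3.6180, 4, 5.3028]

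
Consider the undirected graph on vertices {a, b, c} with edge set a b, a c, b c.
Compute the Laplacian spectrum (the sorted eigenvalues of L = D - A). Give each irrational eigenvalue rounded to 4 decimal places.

[0, 3, 3]

Each diagonal entry of L is the vertex degree and each off-diagonal entry is -1 where an edge is present, 0 otherwise; in the order [a, b, c] the diagonal is [2, 2, 2]. Diagonalising L (or applying a numerical eigensolver to the 3x3 matrix) gives the spectrum above. The single zero eigenvalue shows the graph is connected. The largest eigenvalue, 3, is at most the vertex count 3.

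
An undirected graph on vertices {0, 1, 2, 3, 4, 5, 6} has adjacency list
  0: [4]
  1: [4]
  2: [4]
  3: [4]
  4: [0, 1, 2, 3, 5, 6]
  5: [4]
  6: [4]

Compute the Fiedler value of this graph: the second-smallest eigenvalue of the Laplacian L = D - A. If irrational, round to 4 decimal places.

Reading degrees in the order [0, 1, 2, 3, 4, 5, 6] gives [1, 1, 1, 1, 6, 1, 1]; set D = diag(1, 1, 1, 1, 6, 1, 1) and form L = D - A. The smallest Laplacian eigenvalue is always 0. The next one, lambda_2 = 1, measures how hard the graph is to disconnect: larger values mean better connectivity. The eigenvalues sum to 12, which equals trace(L) = 2|E|.

1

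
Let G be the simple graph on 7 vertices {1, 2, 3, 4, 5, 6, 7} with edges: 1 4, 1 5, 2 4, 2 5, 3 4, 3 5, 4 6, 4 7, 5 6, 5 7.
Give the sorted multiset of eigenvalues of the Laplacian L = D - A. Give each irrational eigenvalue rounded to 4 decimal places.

[0, 2, 2, 2, 2, 5, 7]

Reading degrees in the order [1, 2, 3, 4, 5, 6, 7] gives [2, 2, 2, 5, 5, 2, 2]; set D = diag(2, 2, 2, 5, 5, 2, 2) and form L = D - A. Diagonalising L (or applying a numerical eigensolver to the 7x7 matrix) gives the spectrum above.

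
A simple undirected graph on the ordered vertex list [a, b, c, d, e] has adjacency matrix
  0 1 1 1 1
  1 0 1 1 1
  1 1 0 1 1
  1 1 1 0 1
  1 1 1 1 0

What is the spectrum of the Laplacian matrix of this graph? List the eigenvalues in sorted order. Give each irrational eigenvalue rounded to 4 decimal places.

[0, 5, 5, 5, 5]

With the vertex order [a, b, c, d, e], the degrees are [4, 4, 4, 4, 4], giving D = diag(4, 4, 4, 4, 4) and L = D - A. The multiplicity of 0 as a Laplacian eigenvalue equals the number of connected components.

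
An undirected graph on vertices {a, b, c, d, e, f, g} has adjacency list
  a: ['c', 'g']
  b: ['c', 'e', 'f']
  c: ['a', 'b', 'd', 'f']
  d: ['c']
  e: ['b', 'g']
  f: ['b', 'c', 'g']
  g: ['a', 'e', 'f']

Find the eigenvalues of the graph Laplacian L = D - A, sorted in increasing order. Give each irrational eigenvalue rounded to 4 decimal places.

Each diagonal entry of L is the vertex degree and each off-diagonal entry is -1 where an edge is present, 0 otherwise; in the order [a, b, c, d, e, f, g] the diagonal is [2, 3, 4, 1, 2, 3, 3]. L is symmetric positive semidefinite, so every eigenvalue is real and nonnegative. The eigenvalues sum to 18, which equals trace(L) = 2|E|. The largest eigenvalue, 5.3640, is at most the vertex count 7.

[0, 0.8244, 1.6573, 2.2375, 3.1048, 4.8120, 5.3640]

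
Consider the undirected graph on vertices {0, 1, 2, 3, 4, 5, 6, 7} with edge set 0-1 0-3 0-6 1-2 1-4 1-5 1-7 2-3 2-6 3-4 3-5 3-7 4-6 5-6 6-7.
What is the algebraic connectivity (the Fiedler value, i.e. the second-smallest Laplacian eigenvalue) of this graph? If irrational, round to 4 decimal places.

With the vertex order [0, 1, 2, 3, 4, 5, 6, 7], the degrees are [3, 5, 3, 5, 3, 3, 5, 3], giving D = diag(3, 5, 3, 5, 3, 3, 5, 3) and L = D - A. The sorted Laplacian eigenvalues are [0, 3, 3, 3, 3, 5, 5, 8]; the algebraic connectivity is the second entry, 3. The largest eigenvalue, 8, is at most the vertex count 8.

3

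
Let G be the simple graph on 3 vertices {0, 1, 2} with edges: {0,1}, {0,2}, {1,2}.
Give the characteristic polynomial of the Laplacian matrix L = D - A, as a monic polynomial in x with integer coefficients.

x^3 - 6x^2 + 9x

Reading degrees in the order [0, 1, 2] gives [2, 2, 2]; set D = diag(2, 2, 2) and form L = D - A. Computing det(xI - L) by cofactor expansion (or equivalently via sum-over-permutations) gives x^3 - 6x^2 + 9x. Since p(0) = det(-L) = 0, x divides p(x). By the matrix-tree theorem the graph has (1/3) * product of the nonzero eigenvalues = 3 spanning trees. There is one zero in the spectrum, matching the 1 component.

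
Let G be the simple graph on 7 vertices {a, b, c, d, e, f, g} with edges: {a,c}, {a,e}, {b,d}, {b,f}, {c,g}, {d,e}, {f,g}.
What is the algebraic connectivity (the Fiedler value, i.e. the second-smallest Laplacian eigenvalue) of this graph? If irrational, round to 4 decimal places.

Reading degrees in the order [a, b, c, d, e, f, g] gives [2, 2, 2, 2, 2, 2, 2]; set D = diag(2, 2, 2, 2, 2, 2, 2) and form L = D - A. The smallest Laplacian eigenvalue is always 0. The next one, lambda_2 = 0.7530, measures how hard the graph is to disconnect: larger values mean better connectivity. The largest eigenvalue, 3.8019, is at most the vertex count 7.

0.7530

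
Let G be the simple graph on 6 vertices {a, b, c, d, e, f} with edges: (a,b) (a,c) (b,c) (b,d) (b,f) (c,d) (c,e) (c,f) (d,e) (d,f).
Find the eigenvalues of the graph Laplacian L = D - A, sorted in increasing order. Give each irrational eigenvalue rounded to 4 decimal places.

[0, 1.6972, 2.3820, 4.6180, 5.3028, 6]

Reading degrees in the order [a, b, c, d, e, f] gives [2, 4, 5, 4, 2, 3]; set D = diag(2, 4, 5, 4, 2, 3) and form L = D - A. L is symmetric positive semidefinite, so every eigenvalue is real and nonnegative. The single zero eigenvalue shows the graph is connected. The largest eigenvalue, 6, is at most the vertex count 6. There is one zero in the spectrum, matching the 1 component.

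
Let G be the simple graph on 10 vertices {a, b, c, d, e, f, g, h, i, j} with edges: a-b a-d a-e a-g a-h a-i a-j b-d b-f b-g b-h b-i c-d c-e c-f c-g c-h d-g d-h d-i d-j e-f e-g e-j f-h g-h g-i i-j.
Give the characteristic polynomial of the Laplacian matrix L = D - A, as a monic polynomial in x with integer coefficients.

Reading degrees in the order [a, b, c, d, e, f, g, h, i, j] gives [7, 6, 5, 7, 5, 4, 7, 6, 5, 4]; set D = diag(7, 6, 5, 7, 5, 4, 7, 6, 5, 4) and form L = D - A. Computing det(xI - L) by cofactor expansion (or equivalently via sum-over-permutations) gives x^10 - 56x^9 + 1377x^8 - 19498x^7 + 175055x^6 - 1032434x^5 + 3995622x^4 - 9772688x^3 + 13687974x^2 - 8351030x. The constant term is 0 because L is singular (the all-ones vector lies in its kernel). There is one zero in the spectrum, matching the 1 component. The largest eigenvalue, 8.5399, is at most the vertex count 10.

x^10 - 56x^9 + 1377x^8 - 19498x^7 + 175055x^6 - 1032434x^5 + 3995622x^4 - 9772688x^3 + 13687974x^2 - 8351030x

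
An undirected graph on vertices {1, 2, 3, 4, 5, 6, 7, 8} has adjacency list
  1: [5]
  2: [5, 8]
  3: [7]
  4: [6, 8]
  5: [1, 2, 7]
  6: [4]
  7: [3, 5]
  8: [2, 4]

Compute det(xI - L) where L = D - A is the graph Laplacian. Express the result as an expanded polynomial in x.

x^8 - 14x^7 + 77x^6 - 212x^5 + 308x^4 - 228x^3 + 76x^2 - 8x

Each diagonal entry of L is the vertex degree and each off-diagonal entry is -1 where an edge is present, 0 otherwise; in the order [1, 2, 3, 4, 5, 6, 7, 8] the diagonal is [1, 2, 1, 2, 3, 1, 2, 2]. L has integer entries, so p(x) = det(xI - L) has integer coefficients. Expanding the determinant yields x^8 - 14x^7 + 77x^6 - 212x^5 + 308x^4 - 228x^3 + 76x^2 - 8x. The coefficient of x^7 equals -trace(L) = -14, matching the sum of degrees. The largest eigenvalue, 4.3429, is at most the vertex count 8. By the matrix-tree theorem the graph has (1/8) * product of the nonzero eigenvalues = 1 spanning tree.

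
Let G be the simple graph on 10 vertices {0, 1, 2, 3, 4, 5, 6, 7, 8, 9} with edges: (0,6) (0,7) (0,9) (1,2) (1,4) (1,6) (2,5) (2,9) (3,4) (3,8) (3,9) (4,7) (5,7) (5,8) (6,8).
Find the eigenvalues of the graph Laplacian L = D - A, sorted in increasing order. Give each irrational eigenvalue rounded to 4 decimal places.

Each diagonal entry of L is the vertex degree and each off-diagonal entry is -1 where an edge is present, 0 otherwise; in the order [0, 1, 2, 3, 4, 5, 6, 7, 8, 9] the diagonal is [3, 3, 3, 3, 3, 3, 3, 3, 3, 3]. Diagonalising L (or applying a numerical eigensolver to the 10x10 matrix) gives the spectrum above. The single zero eigenvalue shows the graph is connected. By the matrix-tree theorem the graph has (1/10) * product of the nonzero eigenvalues = 2000 spanning trees. The eigenvalues sum to 30, which equals trace(L) = 2|E|.

[0, 2, 2, 2, 2, 2, 5, 5, 5, 5]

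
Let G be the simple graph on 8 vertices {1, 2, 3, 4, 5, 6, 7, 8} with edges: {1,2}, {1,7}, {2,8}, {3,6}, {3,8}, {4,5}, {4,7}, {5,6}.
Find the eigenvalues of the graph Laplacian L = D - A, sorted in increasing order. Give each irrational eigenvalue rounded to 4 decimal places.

[0, 0.5858, 0.5858, 2, 2, 3.4142, 3.4142, 4]

With the vertex order [1, 2, 3, 4, 5, 6, 7, 8], the degrees are [2, 2, 2, 2, 2, 2, 2, 2], giving D = diag(2, 2, 2, 2, 2, 2, 2, 2) and L = D - A. L is symmetric positive semidefinite, so every eigenvalue is real and nonnegative. The eigenvalues sum to 16, which equals trace(L) = 2|E|.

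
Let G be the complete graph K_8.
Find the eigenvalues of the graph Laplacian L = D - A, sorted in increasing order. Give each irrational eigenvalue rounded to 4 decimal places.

The graph has 8 vertices and degree multiset [7, 7, 7, 7, 7, 7, 7, 7]; D is the diagonal matrix of degrees and L = D - A. Since every row of L sums to 0, the all-ones vector is in the kernel and 0 is an eigenvalue. The single zero eigenvalue shows the graph is connected. By the matrix-tree theorem the graph has (1/8) * product of the nonzero eigenvalues = 262144 spanning trees.

[0, 8, 8, 8, 8, 8, 8, 8]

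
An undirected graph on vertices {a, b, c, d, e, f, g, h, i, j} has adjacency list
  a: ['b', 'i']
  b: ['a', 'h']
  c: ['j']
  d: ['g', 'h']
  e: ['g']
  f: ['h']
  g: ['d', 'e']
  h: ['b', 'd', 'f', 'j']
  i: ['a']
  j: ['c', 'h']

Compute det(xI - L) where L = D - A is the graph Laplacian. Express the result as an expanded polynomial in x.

With the vertex order [a, b, c, d, e, f, g, h, i, j], the degrees are [2, 2, 1, 2, 1, 1, 2, 4, 1, 2], giving D = diag(2, 2, 1, 2, 1, 1, 2, 4, 1, 2) and L = D - A. Computing det(xI - L) by cofactor expansion (or equivalently via sum-over-permutations) gives x^10 - 18x^9 + 133x^8 - 526x^7 + 1214x^6 - 1670x^5 + 1341x^4 - 590x^3 + 126x^2 - 10x. The coefficient of x^9 equals -trace(L) = -18, matching the sum of degrees. There is one zero in the spectrum, matching the 1 component.

x^10 - 18x^9 + 133x^8 - 526x^7 + 1214x^6 - 1670x^5 + 1341x^4 - 590x^3 + 126x^2 - 10x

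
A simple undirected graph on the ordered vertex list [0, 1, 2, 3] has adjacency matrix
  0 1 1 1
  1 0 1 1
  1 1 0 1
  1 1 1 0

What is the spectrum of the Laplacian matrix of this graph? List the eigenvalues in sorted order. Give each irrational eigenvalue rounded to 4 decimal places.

Reading degrees in the order [0, 1, 2, 3] gives [3, 3, 3, 3]; set D = diag(3, 3, 3, 3) and form L = D - A. L is symmetric positive semidefinite, so every eigenvalue is real and nonnegative. There is one zero in the spectrum, matching the 1 component.

[0, 4, 4, 4]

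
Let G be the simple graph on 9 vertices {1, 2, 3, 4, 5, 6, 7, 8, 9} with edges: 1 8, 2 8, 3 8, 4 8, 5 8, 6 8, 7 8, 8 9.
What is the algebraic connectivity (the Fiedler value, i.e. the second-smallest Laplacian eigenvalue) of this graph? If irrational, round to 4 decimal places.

Each diagonal entry of L is the vertex degree and each off-diagonal entry is -1 where an edge is present, 0 otherwise; in the order [1, 2, 3, 4, 5, 6, 7, 8, 9] the diagonal is [1, 1, 1, 1, 1, 1, 1, 8, 1]. Computing the eigenvalues of L and sorting gives [0, 1, 1, 1, 1, 1, 1, 1, 9]. The Fiedler value lambda_2 = 1 is strictly positive, so the graph is connected. The largest eigenvalue, 9, is at most the vertex count 9. By the matrix-tree theorem the graph has (1/9) * product of the nonzero eigenvalues = 1 spanning tree.

1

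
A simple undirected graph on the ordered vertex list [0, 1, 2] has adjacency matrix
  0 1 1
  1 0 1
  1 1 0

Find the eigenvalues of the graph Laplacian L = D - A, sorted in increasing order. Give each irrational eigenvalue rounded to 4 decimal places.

[0, 3, 3]

Each diagonal entry of L is the vertex degree and each off-diagonal entry is -1 where an edge is present, 0 otherwise; in the order [0, 1, 2] the diagonal is [2, 2, 2]. Diagonalising L (or applying a numerical eigensolver to the 3x3 matrix) gives the spectrum above. The eigenvalues sum to 6, which equals trace(L) = 2|E|.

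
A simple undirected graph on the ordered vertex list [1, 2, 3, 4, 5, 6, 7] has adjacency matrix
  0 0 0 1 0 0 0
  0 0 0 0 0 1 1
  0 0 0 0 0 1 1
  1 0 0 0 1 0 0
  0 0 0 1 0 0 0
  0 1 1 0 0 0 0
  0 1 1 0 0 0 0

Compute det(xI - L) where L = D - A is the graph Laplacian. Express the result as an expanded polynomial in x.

With the vertex order [1, 2, 3, 4, 5, 6, 7], the degrees are [1, 2, 2, 2, 1, 2, 2], giving D = diag(1, 2, 2, 2, 1, 2, 2) and L = D - A. L has integer entries, so p(x) = det(xI - L) has integer coefficients. Expanding the determinant yields x^7 - 12x^6 + 55x^5 - 120x^4 + 124x^3 - 48x^2. The coefficient of x^6 equals -trace(L) = -12, matching the sum of degrees.

x^7 - 12x^6 + 55x^5 - 120x^4 + 124x^3 - 48x^2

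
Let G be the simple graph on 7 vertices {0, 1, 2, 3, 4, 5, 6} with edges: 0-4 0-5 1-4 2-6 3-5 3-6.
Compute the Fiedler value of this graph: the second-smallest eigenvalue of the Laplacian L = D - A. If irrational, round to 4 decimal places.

Reading degrees in the order [0, 1, 2, 3, 4, 5, 6] gives [2, 1, 1, 2, 2, 2, 2]; set D = diag(2, 1, 1, 2, 2, 2, 2) and form L = D - A. Computing the eigenvalues of L and sorting gives [0, 0.1981, 0.7530, 1.5550, 2.4450, 3.2470, 3.8019]. The Fiedler value lambda_2 = 0.1981 is strictly positive, so the graph is connected. By the matrix-tree theorem the graph has (1/7) * product of the nonzero eigenvalues = 1 spanning tree. The largest eigenvalue, 3.8019, is at most the vertex count 7.

0.1981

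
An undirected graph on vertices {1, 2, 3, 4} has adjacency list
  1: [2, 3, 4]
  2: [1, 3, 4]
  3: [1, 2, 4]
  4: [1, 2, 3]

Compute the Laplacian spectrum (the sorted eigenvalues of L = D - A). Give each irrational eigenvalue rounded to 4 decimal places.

[0, 4, 4, 4]

With the vertex order [1, 2, 3, 4], the degrees are [3, 3, 3, 3], giving D = diag(3, 3, 3, 3) and L = D - A. The multiplicity of 0 as a Laplacian eigenvalue equals the number of connected components. The single zero eigenvalue shows the graph is connected.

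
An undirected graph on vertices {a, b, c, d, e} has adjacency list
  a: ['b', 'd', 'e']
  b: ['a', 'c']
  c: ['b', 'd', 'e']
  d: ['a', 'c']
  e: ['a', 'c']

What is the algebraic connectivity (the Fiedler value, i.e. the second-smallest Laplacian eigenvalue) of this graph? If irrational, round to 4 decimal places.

Each diagonal entry of L is the vertex degree and each off-diagonal entry is -1 where an edge is present, 0 otherwise; in the order [a, b, c, d, e] the diagonal is [3, 2, 3, 2, 2]. Computing the eigenvalues of L and sorting gives [0, 2, 2, 3, 5]. The Fiedler value lambda_2 = 2 is strictly positive, so the graph is connected. By the matrix-tree theorem the graph has (1/5) * product of the nonzero eigenvalues = 12 spanning trees.

2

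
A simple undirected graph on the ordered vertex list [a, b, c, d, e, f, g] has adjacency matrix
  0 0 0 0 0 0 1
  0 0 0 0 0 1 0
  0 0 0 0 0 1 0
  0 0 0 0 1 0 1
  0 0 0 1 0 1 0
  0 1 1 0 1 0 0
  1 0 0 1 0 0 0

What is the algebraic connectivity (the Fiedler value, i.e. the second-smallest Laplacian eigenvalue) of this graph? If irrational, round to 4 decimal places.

0.2254

With the vertex order [a, b, c, d, e, f, g], the degrees are [1, 1, 1, 2, 2, 3, 2], giving D = diag(1, 1, 1, 2, 2, 3, 2) and L = D - A. The smallest Laplacian eigenvalue is always 0. The next one, lambda_2 = 0.2254, measures how hard the graph is to disconnect: larger values mean better connectivity.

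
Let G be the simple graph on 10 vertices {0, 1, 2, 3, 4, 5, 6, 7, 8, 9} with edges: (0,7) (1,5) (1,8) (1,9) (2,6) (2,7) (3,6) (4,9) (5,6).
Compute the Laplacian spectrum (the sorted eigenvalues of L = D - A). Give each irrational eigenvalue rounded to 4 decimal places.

[0, 0.1378, 0.4258, 0.6323, 1.3282, 1.5820, 2.3435, 3.0242, 3.9923, 4.5340]

Reading degrees in the order [0, 1, 2, 3, 4, 5, 6, 7, 8, 9] gives [1, 3, 2, 1, 1, 2, 3, 2, 1, 2]; set D = diag(1, 3, 2, 1, 1, 2, 3, 2, 1, 2) and form L = D - A. The multiplicity of 0 as a Laplacian eigenvalue equals the number of connected components. The single zero eigenvalue shows the graph is connected. There is one zero in the spectrum, matching the 1 component.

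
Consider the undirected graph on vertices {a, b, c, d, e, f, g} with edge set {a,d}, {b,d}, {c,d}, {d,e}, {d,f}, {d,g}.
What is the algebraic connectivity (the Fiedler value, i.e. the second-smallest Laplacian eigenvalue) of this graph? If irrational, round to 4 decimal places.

Each diagonal entry of L is the vertex degree and each off-diagonal entry is -1 where an edge is present, 0 otherwise; in the order [a, b, c, d, e, f, g] the diagonal is [1, 1, 1, 6, 1, 1, 1]. The smallest Laplacian eigenvalue is always 0. The next one, lambda_2 = 1, measures how hard the graph is to disconnect: larger values mean better connectivity. The eigenvalues sum to 12, which equals trace(L) = 2|E|. By the matrix-tree theorem the graph has (1/7) * product of the nonzero eigenvalues = 1 spanning tree.

1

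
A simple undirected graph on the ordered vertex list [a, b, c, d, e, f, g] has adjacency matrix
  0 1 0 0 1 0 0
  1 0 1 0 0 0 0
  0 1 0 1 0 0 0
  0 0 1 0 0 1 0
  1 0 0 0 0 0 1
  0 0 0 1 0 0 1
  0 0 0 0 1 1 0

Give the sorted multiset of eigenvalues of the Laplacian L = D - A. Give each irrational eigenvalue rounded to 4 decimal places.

Each diagonal entry of L is the vertex degree and each off-diagonal entry is -1 where an edge is present, 0 otherwise; in the order [a, b, c, d, e, f, g] the diagonal is [2, 2, 2, 2, 2, 2, 2]. L is symmetric positive semidefinite, so every eigenvalue is real and nonnegative. By the matrix-tree theorem the graph has (1/7) * product of the nonzero eigenvalues = 7 spanning trees.

[0, 0.7530, 0.7530, 2.4450, 2.4450, 3.8019, 3.8019]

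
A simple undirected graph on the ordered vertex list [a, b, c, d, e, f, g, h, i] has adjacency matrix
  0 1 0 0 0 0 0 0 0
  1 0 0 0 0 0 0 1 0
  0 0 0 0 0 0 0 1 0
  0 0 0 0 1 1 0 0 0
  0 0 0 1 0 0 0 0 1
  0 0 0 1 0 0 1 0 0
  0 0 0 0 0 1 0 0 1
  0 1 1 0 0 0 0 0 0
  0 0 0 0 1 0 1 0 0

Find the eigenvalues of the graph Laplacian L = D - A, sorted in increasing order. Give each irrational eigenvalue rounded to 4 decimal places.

[0, 0, 0.5858, 1.3820, 1.3820, 2, 3.4142, 3.6180, 3.6180]

With the vertex order [a, b, c, d, e, f, g, h, i], the degrees are [1, 2, 1, 2, 2, 2, 2, 2, 2], giving D = diag(1, 2, 1, 2, 2, 2, 2, 2, 2) and L = D - A. Diagonalising L (or applying a numerical eigensolver to the 9x9 matrix) gives the spectrum above. The 2 zero eigenvalues correspond to the 2 connected components. The largest eigenvalue, 3.6180, is at most the vertex count 9.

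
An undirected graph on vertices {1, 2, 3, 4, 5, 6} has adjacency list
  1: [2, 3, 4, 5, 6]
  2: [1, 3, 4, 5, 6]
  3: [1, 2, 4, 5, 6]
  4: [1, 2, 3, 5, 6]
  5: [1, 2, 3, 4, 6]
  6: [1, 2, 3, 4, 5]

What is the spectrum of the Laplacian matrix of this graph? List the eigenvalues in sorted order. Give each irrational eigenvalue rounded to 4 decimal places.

[0, 6, 6, 6, 6, 6]

Reading degrees in the order [1, 2, 3, 4, 5, 6] gives [5, 5, 5, 5, 5, 5]; set D = diag(5, 5, 5, 5, 5, 5) and form L = D - A. L is symmetric positive semidefinite, so every eigenvalue is real and nonnegative. The single zero eigenvalue shows the graph is connected. The eigenvalues sum to 30, which equals trace(L) = 2|E|.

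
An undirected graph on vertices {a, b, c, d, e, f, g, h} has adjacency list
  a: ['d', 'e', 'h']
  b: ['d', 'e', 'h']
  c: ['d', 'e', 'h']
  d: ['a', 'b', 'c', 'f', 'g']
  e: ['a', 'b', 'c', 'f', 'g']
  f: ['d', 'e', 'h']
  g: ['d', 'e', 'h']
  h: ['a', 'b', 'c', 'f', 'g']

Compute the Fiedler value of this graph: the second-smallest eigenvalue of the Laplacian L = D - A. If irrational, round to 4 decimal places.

Each diagonal entry of L is the vertex degree and each off-diagonal entry is -1 where an edge is present, 0 otherwise; in the order [a, b, c, d, e, f, g, h] the diagonal is [3, 3, 3, 5, 5, 3, 3, 5]. Computing the eigenvalues of L and sorting gives [0, 3, 3, 3, 3, 5, 5, 8]. The Fiedler value lambda_2 = 3 is strictly positive, so the graph is connected. There is one zero in the spectrum, matching the 1 component.

3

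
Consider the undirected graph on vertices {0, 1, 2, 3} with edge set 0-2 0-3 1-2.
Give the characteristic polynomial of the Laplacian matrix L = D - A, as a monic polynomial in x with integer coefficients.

x^4 - 6x^3 + 10x^2 - 4x

Each diagonal entry of L is the vertex degree and each off-diagonal entry is -1 where an edge is present, 0 otherwise; in the order [0, 1, 2, 3] the diagonal is [2, 1, 2, 1]. L has integer entries, so p(x) = det(xI - L) has integer coefficients. Expanding the determinant yields x^4 - 6x^3 + 10x^2 - 4x. Since p(0) = det(-L) = 0, x divides p(x). There is one zero in the spectrum, matching the 1 component.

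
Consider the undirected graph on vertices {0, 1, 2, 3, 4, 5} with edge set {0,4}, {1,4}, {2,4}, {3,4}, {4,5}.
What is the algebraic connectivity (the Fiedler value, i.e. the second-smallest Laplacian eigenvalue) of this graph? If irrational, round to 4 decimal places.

1

With the vertex order [0, 1, 2, 3, 4, 5], the degrees are [1, 1, 1, 1, 5, 1], giving D = diag(1, 1, 1, 1, 5, 1) and L = D - A. Computing the eigenvalues of L and sorting gives [0, 1, 1, 1, 1, 6]. The Fiedler value lambda_2 = 1 is strictly positive, so the graph is connected.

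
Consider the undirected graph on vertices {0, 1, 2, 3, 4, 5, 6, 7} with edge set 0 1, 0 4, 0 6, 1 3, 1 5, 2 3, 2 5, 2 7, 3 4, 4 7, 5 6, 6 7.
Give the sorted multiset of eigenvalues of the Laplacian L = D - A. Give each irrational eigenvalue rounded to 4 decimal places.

[0, 2, 2, 2, 4, 4, 4, 6]

Reading degrees in the order [0, 1, 2, 3, 4, 5, 6, 7] gives [3, 3, 3, 3, 3, 3, 3, 3]; set D = diag(3, 3, 3, 3, 3, 3, 3, 3) and form L = D - A. Diagonalising L (or applying a numerical eigensolver to the 8x8 matrix) gives the spectrum above. The single zero eigenvalue shows the graph is connected. The eigenvalues sum to 24, which equals trace(L) = 2|E|.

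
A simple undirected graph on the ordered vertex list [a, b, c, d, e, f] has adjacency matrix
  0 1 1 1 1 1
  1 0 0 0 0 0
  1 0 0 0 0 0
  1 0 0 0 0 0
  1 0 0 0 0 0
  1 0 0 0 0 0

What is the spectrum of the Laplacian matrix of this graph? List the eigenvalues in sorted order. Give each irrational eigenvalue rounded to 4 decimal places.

Reading degrees in the order [a, b, c, d, e, f] gives [5, 1, 1, 1, 1, 1]; set D = diag(5, 1, 1, 1, 1, 1) and form L = D - A. Since every row of L sums to 0, the all-ones vector is in the kernel and 0 is an eigenvalue. The eigenvalues sum to 10, which equals trace(L) = 2|E|.

[0, 1, 1, 1, 1, 6]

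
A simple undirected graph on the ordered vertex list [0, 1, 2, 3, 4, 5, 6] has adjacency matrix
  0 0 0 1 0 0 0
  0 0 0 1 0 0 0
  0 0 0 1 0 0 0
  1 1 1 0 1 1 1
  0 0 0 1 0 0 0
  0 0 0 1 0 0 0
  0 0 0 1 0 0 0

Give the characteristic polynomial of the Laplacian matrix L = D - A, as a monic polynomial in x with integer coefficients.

Reading degrees in the order [0, 1, 2, 3, 4, 5, 6] gives [1, 1, 1, 6, 1, 1, 1]; set D = diag(1, 1, 1, 6, 1, 1, 1) and form L = D - A. L has integer entries, so p(x) = det(xI - L) has integer coefficients. Expanding the determinant yields x^7 - 12x^6 + 45x^5 - 80x^4 + 75x^3 - 36x^2 + 7x. Since p(0) = det(-L) = 0, x divides p(x). The largest eigenvalue, 7, is at most the vertex count 7.

x^7 - 12x^6 + 45x^5 - 80x^4 + 75x^3 - 36x^2 + 7x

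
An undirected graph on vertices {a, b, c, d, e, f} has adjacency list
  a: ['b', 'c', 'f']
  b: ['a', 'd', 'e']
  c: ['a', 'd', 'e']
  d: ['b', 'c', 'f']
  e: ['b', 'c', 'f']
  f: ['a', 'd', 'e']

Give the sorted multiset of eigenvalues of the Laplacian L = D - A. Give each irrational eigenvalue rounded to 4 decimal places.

[0, 3, 3, 3, 3, 6]

With the vertex order [a, b, c, d, e, f], the degrees are [3, 3, 3, 3, 3, 3], giving D = diag(3, 3, 3, 3, 3, 3) and L = D - A. L is symmetric positive semidefinite, so every eigenvalue is real and nonnegative.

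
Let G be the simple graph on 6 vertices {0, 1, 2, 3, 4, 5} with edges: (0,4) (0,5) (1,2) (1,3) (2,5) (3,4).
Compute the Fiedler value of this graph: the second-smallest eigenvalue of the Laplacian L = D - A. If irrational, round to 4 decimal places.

With the vertex order [0, 1, 2, 3, 4, 5], the degrees are [2, 2, 2, 2, 2, 2], giving D = diag(2, 2, 2, 2, 2, 2) and L = D - A. The smallest Laplacian eigenvalue is always 0. The next one, lambda_2 = 1, measures how hard the graph is to disconnect: larger values mean better connectivity.

1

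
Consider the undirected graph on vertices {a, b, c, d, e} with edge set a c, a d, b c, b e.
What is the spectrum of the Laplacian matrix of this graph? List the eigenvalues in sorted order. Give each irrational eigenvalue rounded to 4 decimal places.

[0, 0.3820, 1.3820, 2.6180, 3.6180]

Reading degrees in the order [a, b, c, d, e] gives [2, 2, 2, 1, 1]; set D = diag(2, 2, 2, 1, 1) and form L = D - A. Diagonalising L (or applying a numerical eigensolver to the 5x5 matrix) gives the spectrum above. The single zero eigenvalue shows the graph is connected. The eigenvalues sum to 8, which equals trace(L) = 2|E|. There is one zero in the spectrum, matching the 1 component.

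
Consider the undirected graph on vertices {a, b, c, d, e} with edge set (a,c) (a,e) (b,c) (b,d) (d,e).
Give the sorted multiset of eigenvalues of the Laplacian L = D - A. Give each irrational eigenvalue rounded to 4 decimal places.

[0, 1.3820, 1.3820, 3.6180, 3.6180]

With the vertex order [a, b, c, d, e], the degrees are [2, 2, 2, 2, 2], giving D = diag(2, 2, 2, 2, 2) and L = D - A. Diagonalising L (or applying a numerical eigensolver to the 5x5 matrix) gives the spectrum above. The eigenvalues sum to 10, which equals trace(L) = 2|E|.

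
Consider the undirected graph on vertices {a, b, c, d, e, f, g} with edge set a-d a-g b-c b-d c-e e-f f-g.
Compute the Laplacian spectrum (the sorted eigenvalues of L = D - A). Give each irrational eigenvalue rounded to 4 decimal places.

Reading degrees in the order [a, b, c, d, e, f, g] gives [2, 2, 2, 2, 2, 2, 2]; set D = diag(2, 2, 2, 2, 2, 2, 2) and form L = D - A. Diagonalising L (or applying a numerical eigensolver to the 7x7 matrix) gives the spectrum above.

[0, 0.7530, 0.7530, 2.4450, 2.4450, 3.8019, 3.8019]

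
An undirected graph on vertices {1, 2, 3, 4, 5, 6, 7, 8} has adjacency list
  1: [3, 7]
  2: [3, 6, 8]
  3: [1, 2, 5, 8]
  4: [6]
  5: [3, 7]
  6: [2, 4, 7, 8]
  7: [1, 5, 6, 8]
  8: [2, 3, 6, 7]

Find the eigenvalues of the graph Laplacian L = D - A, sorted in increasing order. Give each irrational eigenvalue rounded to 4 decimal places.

Reading degrees in the order [1, 2, 3, 4, 5, 6, 7, 8] gives [2, 3, 4, 1, 2, 4, 4, 4]; set D = diag(2, 3, 4, 1, 2, 4, 4, 4) and form L = D - A. Since every row of L sums to 0, the all-ones vector is in the kernel and 0 is an eigenvalue. The single zero eigenvalue shows the graph is connected. By the matrix-tree theorem the graph has (1/8) * product of the nonzero eigenvalues = 180 spanning trees.

[0, 0.7792, 1.8596, 2, 3.3045, 4.5558, 5.5009, 6]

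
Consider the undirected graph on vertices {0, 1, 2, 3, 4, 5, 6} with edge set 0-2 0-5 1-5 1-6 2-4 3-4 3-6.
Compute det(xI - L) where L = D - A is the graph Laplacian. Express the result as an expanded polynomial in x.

Reading degrees in the order [0, 1, 2, 3, 4, 5, 6] gives [2, 2, 2, 2, 2, 2, 2]; set D = diag(2, 2, 2, 2, 2, 2, 2) and form L = D - A. Computing det(xI - L) by cofactor expansion (or equivalently via sum-over-permutations) gives x^7 - 14x^6 + 77x^5 - 210x^4 + 294x^3 - 196x^2 + 49x. Since p(0) = det(-L) = 0, x divides p(x). There is one zero in the spectrum, matching the 1 component.

x^7 - 14x^6 + 77x^5 - 210x^4 + 294x^3 - 196x^2 + 49x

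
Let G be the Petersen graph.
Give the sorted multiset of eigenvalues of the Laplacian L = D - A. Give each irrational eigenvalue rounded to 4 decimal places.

The graph has 10 vertices and degree multiset [3, 3, 3, 3, 3, 3, 3, 3, 3, 3]; D is the diagonal matrix of degrees and L = D - A. The multiplicity of 0 as a Laplacian eigenvalue equals the number of connected components. The single zero eigenvalue shows the graph is connected.

[0, 2, 2, 2, 2, 2, 5, 5, 5, 5]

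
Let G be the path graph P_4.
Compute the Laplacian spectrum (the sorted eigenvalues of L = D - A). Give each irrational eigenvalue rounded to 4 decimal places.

The graph has 4 vertices and degree multiset [2, 2, 1, 1]; D is the diagonal matrix of degrees and L = D - A. Diagonalising L (or applying a numerical eigensolver to the 4x4 matrix) gives the spectrum above. The eigenvalues sum to 6, which equals trace(L) = 2|E|.

[0, 0.5858, 2, 3.4142]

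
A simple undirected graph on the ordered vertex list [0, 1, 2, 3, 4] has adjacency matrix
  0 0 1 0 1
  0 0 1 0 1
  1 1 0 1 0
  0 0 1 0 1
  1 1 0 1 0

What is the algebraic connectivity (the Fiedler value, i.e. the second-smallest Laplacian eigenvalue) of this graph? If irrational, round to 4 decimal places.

With the vertex order [0, 1, 2, 3, 4], the degrees are [2, 2, 3, 2, 3], giving D = diag(2, 2, 3, 2, 3) and L = D - A. Computing the eigenvalues of L and sorting gives [0, 2, 2, 3, 5]. The Fiedler value lambda_2 = 2 is strictly positive, so the graph is connected. The eigenvalues sum to 12, which equals trace(L) = 2|E|.

2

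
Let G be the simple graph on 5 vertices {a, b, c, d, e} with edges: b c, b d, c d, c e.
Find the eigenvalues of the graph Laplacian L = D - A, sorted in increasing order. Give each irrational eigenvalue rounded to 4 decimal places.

[0, 0, 1, 3, 4]

Each diagonal entry of L is the vertex degree and each off-diagonal entry is -1 where an edge is present, 0 otherwise; in the order [a, b, c, d, e] the diagonal is [0, 2, 3, 2, 1]. L is symmetric positive semidefinite, so every eigenvalue is real and nonnegative. The 2 zero eigenvalues correspond to the 2 connected components. The eigenvalues sum to 8, which equals trace(L) = 2|E|.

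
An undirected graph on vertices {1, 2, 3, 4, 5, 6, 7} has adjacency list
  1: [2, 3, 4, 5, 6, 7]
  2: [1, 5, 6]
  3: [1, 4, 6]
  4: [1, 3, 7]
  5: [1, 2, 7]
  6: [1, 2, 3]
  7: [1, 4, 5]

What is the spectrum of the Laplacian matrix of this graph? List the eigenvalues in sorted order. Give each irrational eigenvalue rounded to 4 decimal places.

Each diagonal entry of L is the vertex degree and each off-diagonal entry is -1 where an edge is present, 0 otherwise; in the order [1, 2, 3, 4, 5, 6, 7] the diagonal is [6, 3, 3, 3, 3, 3, 3]. L is symmetric positive semidefinite, so every eigenvalue is real and nonnegative. The single zero eigenvalue shows the graph is connected. There is one zero in the spectrum, matching the 1 component.

[0, 2, 2, 4, 4, 5, 7]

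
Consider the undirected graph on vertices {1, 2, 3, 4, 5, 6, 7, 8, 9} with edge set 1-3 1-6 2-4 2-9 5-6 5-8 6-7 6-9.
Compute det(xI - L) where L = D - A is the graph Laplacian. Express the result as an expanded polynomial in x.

x^9 - 16x^8 + 102x^7 - 336x^6 + 617x^5 - 634x^4 + 348x^3 - 92x^2 + 9x

Each diagonal entry of L is the vertex degree and each off-diagonal entry is -1 where an edge is present, 0 otherwise; in the order [1, 2, 3, 4, 5, 6, 7, 8, 9] the diagonal is [2, 2, 1, 1, 2, 4, 1, 1, 2]. Computing det(xI - L) by cofactor expansion (or equivalently via sum-over-permutations) gives x^9 - 16x^8 + 102x^7 - 336x^6 + 617x^5 - 634x^4 + 348x^3 - 92x^2 + 9x. The coefficient of x^8 equals -trace(L) = -16, matching the sum of degrees.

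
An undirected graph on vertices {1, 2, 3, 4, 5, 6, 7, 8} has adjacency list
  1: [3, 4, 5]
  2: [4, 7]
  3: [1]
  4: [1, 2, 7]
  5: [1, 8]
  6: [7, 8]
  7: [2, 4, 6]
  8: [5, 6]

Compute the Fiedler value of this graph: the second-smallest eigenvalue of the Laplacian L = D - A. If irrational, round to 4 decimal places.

0.5858

Reading degrees in the order [1, 2, 3, 4, 5, 6, 7, 8] gives [3, 2, 1, 3, 2, 2, 3, 2]; set D = diag(3, 2, 1, 3, 2, 2, 3, 2) and form L = D - A. The sorted Laplacian eigenvalues are [0, 0.5858, 0.7717, 1.6396, 2.8141, 3.4142, 4, 4.7746]; the algebraic connectivity is the second entry, 0.5858. By the matrix-tree theorem the graph has (1/8) * product of the nonzero eigenvalues = 17 spanning trees.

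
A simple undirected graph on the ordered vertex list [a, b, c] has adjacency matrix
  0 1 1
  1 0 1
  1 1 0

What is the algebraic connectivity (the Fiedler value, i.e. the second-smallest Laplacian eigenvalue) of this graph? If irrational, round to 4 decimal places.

3

Reading degrees in the order [a, b, c] gives [2, 2, 2]; set D = diag(2, 2, 2) and form L = D - A. The smallest Laplacian eigenvalue is always 0. The next one, lambda_2 = 3, measures how hard the graph is to disconnect: larger values mean better connectivity. There is one zero in the spectrum, matching the 1 component. The eigenvalues sum to 6, which equals trace(L) = 2|E|.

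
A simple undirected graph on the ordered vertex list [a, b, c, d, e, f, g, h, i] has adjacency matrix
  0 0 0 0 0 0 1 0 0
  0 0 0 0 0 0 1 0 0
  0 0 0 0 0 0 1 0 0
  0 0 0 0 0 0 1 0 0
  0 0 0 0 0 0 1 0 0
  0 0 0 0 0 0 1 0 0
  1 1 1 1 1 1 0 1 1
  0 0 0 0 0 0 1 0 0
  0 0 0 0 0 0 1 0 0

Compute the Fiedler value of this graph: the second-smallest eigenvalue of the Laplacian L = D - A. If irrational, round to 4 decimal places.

With the vertex order [a, b, c, d, e, f, g, h, i], the degrees are [1, 1, 1, 1, 1, 1, 8, 1, 1], giving D = diag(1, 1, 1, 1, 1, 1, 8, 1, 1) and L = D - A. The sorted Laplacian eigenvalues are [0, 1, 1, 1, 1, 1, 1, 1, 9]; the algebraic connectivity is the second entry, 1. The largest eigenvalue, 9, is at most the vertex count 9.

1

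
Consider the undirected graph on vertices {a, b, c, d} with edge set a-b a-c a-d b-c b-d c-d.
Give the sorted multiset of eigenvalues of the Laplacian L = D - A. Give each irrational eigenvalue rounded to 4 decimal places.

With the vertex order [a, b, c, d], the degrees are [3, 3, 3, 3], giving D = diag(3, 3, 3, 3) and L = D - A. Diagonalising L (or applying a numerical eigensolver to the 4x4 matrix) gives the spectrum above. The single zero eigenvalue shows the graph is connected. There is one zero in the spectrum, matching the 1 component.

[0, 4, 4, 4]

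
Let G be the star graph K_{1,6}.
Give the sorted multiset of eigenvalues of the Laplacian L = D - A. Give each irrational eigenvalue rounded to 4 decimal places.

[0, 1, 1, 1, 1, 1, 7]

The graph has 7 vertices and degree multiset [6, 1, 1, 1, 1, 1, 1]; D is the diagonal matrix of degrees and L = D - A. The multiplicity of 0 as a Laplacian eigenvalue equals the number of connected components. The single zero eigenvalue shows the graph is connected.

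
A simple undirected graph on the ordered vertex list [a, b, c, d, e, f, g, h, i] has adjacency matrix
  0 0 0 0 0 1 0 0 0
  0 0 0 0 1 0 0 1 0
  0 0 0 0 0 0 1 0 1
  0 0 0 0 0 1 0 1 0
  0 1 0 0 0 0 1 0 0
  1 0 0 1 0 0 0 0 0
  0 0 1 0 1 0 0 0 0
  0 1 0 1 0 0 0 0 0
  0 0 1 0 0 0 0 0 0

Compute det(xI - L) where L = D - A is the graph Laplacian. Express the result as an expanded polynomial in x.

x^9 - 16x^8 + 105x^7 - 364x^6 + 715x^5 - 792x^4 + 462x^3 - 120x^2 + 9x

Reading degrees in the order [a, b, c, d, e, f, g, h, i] gives [1, 2, 2, 2, 2, 2, 2, 2, 1]; set D = diag(1, 2, 2, 2, 2, 2, 2, 2, 1) and form L = D - A. Computing det(xI - L) by cofactor expansion (or equivalently via sum-over-permutations) gives x^9 - 16x^8 + 105x^7 - 364x^6 + 715x^5 - 792x^4 + 462x^3 - 120x^2 + 9x. The coefficient of x^8 equals -trace(L) = -16, matching the sum of degrees. By the matrix-tree theorem the graph has (1/9) * product of the nonzero eigenvalues = 1 spanning tree.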